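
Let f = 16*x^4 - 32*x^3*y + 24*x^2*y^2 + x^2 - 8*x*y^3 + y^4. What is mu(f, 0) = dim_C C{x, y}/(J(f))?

3

The Hessian of f at 0 is [[2, 0], [0, 0]] with rank 1, so corank 1. A Groebner basis of the Jacobian ideal J(f) in C{x,y} is {y^3, x}; counting standard monomials gives mu = 3. Corank 1: A-series; mu = 3 gives A_3.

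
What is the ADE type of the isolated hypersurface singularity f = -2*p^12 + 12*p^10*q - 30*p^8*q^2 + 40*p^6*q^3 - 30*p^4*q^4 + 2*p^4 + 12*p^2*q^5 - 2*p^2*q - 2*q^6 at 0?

The Hessian of f at 0 has rank 0. Corank 2; j^3 = -2*p^2*q has shape L^2 M (L != M), so D-series; mu = 7 gives D_7.

D_{7}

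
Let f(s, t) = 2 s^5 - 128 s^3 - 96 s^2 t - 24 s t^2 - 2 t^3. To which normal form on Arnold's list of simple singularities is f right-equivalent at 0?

E_8

The Hessian of f at 0 is [[0, 0], [0, 0]] with rank 0, so corank 2. A Groebner basis of the Jacobian ideal J(f) in C{s,t} is {t^5, s*t^3 + 3*t^4/16, s^2 + s*t/2 + t^2/16}; counting standard monomials gives mu = 8. Corank 2; j^3 = -2*(4*s + t)^3 is a perfect cube, so E-series; the 5-jet and mu = 8 give E_8.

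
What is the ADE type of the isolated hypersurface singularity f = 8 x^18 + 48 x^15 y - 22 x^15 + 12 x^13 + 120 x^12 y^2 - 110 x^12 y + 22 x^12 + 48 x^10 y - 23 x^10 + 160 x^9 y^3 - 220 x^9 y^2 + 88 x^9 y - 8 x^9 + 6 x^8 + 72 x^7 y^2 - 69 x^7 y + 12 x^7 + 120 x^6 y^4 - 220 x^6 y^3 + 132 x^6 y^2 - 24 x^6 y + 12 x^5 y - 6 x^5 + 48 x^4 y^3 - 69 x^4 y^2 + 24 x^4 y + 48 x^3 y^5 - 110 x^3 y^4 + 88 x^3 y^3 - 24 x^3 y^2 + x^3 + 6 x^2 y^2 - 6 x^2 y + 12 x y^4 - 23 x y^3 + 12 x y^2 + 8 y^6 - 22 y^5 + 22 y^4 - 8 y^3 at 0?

E_7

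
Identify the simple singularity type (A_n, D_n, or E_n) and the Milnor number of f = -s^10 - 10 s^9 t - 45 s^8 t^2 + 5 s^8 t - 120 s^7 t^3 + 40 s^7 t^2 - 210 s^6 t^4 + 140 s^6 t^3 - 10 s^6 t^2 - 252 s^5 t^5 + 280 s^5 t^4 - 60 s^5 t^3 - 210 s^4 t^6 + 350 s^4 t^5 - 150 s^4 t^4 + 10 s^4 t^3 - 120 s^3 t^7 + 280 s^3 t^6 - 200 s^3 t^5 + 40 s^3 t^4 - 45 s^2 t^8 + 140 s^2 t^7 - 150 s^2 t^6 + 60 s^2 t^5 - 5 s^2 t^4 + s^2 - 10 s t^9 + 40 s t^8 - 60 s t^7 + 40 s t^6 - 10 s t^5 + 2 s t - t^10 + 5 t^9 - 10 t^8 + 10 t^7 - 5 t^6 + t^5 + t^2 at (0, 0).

The Hessian of f at 0 has rank 1. Corank 1: A-series; mu = 4 gives A_4.

Type A4, Milnor number mu = 4.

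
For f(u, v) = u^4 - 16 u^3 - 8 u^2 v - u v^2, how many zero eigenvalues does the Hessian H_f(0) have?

2

The Hessian at 0 is [[0, 0], [0, 0]] of rank 0; hence corank 2.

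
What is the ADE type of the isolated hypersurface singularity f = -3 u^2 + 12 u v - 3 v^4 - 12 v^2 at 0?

The Hessian of f at 0 has rank 1. Corank 1: A-series; mu = 3 gives A_3.

A_{3}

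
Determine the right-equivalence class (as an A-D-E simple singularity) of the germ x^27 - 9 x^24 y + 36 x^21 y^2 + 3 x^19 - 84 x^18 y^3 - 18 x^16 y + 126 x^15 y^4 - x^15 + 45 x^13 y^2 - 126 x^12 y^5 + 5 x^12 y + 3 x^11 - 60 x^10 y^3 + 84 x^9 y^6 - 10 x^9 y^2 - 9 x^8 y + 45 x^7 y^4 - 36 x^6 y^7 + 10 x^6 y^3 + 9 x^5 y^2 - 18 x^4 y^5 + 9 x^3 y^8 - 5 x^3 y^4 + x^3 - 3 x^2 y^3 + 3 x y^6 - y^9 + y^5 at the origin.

E_8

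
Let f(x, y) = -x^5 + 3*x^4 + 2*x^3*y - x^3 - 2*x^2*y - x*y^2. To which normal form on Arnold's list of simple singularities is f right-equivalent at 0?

D_5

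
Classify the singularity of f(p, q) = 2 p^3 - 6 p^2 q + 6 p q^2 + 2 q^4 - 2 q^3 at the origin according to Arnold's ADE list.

E6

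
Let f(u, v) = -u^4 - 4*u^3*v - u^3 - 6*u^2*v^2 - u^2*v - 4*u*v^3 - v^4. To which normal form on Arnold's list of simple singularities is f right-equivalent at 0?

The Hessian of f at 0 has rank 0. Corank 2; j^3 = -u^2*(u + v) has shape L^2 M (L != M), so D-series; mu = 5 gives D_5.

D_5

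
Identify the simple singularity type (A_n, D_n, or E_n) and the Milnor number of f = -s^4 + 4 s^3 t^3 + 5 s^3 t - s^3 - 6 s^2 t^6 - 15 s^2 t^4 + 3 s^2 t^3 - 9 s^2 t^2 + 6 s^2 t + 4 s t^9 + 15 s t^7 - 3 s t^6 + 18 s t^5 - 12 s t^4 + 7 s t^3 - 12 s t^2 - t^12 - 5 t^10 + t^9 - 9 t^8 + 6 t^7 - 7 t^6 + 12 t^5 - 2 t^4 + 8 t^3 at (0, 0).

The Hessian of f at 0 has rank 0. Corank 2; j^3 = -(s - 2*t)^3 is a perfect cube, so E-series; the 4-jet and mu = 7 give E_7.

Type E_{7}, Milnor number mu = 7.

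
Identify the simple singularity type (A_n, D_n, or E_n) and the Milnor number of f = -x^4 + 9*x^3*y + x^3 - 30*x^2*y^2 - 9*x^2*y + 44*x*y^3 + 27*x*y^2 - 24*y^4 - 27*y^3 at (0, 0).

The Hessian of f at 0 has rank 0. Corank 2; j^3 = (x - 3*y)^3 is a perfect cube, so E-series; the 4-jet and mu = 7 give E_7.

Type E_{7}, Milnor number mu = 7.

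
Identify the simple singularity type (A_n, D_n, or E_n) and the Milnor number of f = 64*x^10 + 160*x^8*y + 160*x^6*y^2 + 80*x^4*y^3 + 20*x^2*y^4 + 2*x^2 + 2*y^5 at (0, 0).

Type A_{4}, Milnor number mu = 4.

The Hessian of f at 0 has rank 1. Corank 1: A-series; mu = 4 gives A_4.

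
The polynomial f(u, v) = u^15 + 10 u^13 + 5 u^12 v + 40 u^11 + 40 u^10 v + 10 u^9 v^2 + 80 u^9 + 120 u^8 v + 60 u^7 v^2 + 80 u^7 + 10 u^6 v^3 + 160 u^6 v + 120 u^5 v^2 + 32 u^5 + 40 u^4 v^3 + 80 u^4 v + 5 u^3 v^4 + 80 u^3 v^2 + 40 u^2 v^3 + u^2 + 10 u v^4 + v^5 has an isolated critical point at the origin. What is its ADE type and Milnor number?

Type A_4, Milnor number mu = 4.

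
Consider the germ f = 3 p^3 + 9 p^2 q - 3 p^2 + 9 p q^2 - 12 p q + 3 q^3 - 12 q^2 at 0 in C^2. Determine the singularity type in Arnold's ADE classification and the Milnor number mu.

The Hessian of f at 0 has rank 1. Corank 1: A-series; mu = 2 gives A_2.

Type A_2, Milnor number mu = 2.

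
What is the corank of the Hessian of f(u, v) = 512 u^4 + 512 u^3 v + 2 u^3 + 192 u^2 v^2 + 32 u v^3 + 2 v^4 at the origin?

2

Hessian at 0 has rank 0.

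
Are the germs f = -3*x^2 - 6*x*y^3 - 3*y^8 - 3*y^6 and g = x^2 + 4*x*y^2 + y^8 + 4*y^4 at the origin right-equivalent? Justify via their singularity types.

Yes.

The Hessian of f at 0 has rank 1. Corank 1: A-series; mu = 7 gives A_7. The Hessian of g at 0 has rank 1. Corank 1: A-series; mu = 7 gives A_7. Both have type A_7, hence right-equivalent.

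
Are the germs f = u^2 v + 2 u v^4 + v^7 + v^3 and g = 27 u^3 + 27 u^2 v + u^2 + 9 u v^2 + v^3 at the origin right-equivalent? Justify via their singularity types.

The Hessian of f at 0 has rank 0. Corank 2; j^3 = v*(u^2 + v^2) splits into three distinct lines over C (the quadratic factor has nonzero discriminant), so D_4. The Hessian of g at 0 has rank 1. Corank 1: A-series; mu = 2 gives A_2. f is D_4 but g is A_2, hence not right-equivalent.

No.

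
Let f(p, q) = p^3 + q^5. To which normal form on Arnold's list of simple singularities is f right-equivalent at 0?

The Hessian of f at 0 has rank 0. Corank 2; j^3 = p^3 is a perfect cube, so E-series; the 5-jet and mu = 8 give E_8.

E8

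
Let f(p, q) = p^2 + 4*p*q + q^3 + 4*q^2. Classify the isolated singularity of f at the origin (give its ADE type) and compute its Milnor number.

Type A2, Milnor number mu = 2.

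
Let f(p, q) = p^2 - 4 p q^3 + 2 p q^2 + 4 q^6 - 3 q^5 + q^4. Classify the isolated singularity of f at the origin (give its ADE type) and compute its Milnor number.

Type A_{4}, Milnor number mu = 4.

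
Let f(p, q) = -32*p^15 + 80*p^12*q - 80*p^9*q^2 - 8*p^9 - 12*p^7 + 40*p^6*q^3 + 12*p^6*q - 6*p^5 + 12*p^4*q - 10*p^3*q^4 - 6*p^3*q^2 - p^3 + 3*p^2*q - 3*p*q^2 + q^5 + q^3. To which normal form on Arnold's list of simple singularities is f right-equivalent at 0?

E_{8}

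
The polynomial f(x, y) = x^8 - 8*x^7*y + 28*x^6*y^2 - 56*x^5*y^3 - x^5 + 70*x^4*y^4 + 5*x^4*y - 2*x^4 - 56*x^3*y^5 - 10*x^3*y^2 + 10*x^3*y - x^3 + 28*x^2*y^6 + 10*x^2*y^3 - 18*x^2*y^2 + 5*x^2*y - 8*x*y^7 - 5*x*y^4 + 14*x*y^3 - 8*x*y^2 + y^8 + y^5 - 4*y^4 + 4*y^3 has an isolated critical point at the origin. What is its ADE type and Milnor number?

Type D9, Milnor number mu = 9.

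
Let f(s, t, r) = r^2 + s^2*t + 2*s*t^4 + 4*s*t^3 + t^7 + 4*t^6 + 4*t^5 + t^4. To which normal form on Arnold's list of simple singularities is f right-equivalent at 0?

D_{5}

The Hessian of f at 0 is [[0, 0, 0], [0, 0, 0], [0, 0, 2]] with rank 1, so corank 2. A Groebner basis of the Jacobian ideal J(f) in C{s,t,r} is {s*t^2, s*t/2 + t^3, s^2 - 2*s*t, r}; counting standard monomials gives mu = 5. Corank 2; j^3 = s^2*t has shape L^2 M (L != M), so D-series; mu = 5 gives D_5.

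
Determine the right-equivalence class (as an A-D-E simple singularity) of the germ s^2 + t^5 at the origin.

A_4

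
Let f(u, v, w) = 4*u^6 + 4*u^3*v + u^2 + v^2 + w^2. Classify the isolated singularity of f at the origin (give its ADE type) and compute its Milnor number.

Type A_{1}, Milnor number mu = 1.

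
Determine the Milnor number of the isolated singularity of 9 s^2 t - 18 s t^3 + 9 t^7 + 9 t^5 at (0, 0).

8

The Hessian of f at 0 has rank 0. Corank 2; j^3 = 9*s^2*t has shape L^2 M (L != M), so D-series; mu = 8 gives D_8.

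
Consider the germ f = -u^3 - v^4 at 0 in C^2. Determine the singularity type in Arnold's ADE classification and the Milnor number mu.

Type E_{6}, Milnor number mu = 6.

The Hessian of f at 0 has rank 0. Corank 2; j^3 = -u^3 is a perfect cube, so E-series; the 4-jet and mu = 6 give E_6.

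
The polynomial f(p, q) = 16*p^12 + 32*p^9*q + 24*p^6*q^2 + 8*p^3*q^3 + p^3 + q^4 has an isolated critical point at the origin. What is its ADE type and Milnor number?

The Hessian of f at 0 has rank 0. Corank 2; j^3 = p^3 is a perfect cube, so E-series; the 4-jet and mu = 6 give E_6.

Type E_6, Milnor number mu = 6.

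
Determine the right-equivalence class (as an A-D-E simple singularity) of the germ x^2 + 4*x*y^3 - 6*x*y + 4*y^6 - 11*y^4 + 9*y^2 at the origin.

A_3

The Hessian of f at 0 is [[2, -6], [-6, 18]] with rank 1, so corank 1. A Groebner basis of the Jacobian ideal J(f) in C{x,y} is {y^3, x - 3*y}; counting standard monomials gives mu = 3. Corank 1: A-series; mu = 3 gives A_3.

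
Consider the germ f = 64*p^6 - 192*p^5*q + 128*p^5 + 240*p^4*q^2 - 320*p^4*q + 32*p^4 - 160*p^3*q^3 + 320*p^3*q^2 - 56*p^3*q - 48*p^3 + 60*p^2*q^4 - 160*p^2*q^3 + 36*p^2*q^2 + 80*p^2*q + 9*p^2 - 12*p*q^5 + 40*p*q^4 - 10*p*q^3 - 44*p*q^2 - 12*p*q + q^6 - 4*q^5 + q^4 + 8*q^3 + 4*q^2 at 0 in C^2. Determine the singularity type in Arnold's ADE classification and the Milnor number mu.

The Hessian of f at 0 has rank 1. Corank 1: A-series; mu = 3 gives A_3.

Type A3, Milnor number mu = 3.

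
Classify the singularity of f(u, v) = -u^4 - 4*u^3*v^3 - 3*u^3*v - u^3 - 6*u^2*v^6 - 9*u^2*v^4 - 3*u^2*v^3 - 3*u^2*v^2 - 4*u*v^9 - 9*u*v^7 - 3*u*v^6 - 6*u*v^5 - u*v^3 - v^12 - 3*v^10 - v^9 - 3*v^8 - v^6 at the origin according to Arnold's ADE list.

The Hessian of f at 0 has rank 0. Corank 2; j^3 = -u^3 is a perfect cube, so E-series; the 4-jet and mu = 7 give E_7.

E_{7}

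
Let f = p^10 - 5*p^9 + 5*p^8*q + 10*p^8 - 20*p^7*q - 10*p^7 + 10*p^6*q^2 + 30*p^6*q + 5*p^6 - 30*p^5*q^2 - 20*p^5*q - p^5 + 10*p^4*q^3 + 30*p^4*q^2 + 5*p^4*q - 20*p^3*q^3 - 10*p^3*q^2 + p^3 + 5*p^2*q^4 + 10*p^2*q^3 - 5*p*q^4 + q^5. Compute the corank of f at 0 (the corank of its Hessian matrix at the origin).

The Hessian at 0 is [[0, 0], [0, 0]] of rank 0; hence corank 2.

2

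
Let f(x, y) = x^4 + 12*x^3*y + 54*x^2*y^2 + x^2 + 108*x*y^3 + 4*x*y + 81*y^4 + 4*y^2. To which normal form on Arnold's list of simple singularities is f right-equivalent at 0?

A_3

The Hessian of f at 0 is [[2, 4], [4, 8]] with rank 1, so corank 1. A Groebner basis of the Jacobian ideal J(f) in C{x,y} is {y^3, x + 2*y}; counting standard monomials gives mu = 3. Corank 1: A-series; mu = 3 gives A_3.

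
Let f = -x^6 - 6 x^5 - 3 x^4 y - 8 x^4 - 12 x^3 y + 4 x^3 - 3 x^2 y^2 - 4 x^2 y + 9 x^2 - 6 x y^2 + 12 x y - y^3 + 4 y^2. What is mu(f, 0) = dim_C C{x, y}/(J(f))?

The Hessian of f at 0 has rank 1. Corank 1: A-series; mu = 2 gives A_2.

2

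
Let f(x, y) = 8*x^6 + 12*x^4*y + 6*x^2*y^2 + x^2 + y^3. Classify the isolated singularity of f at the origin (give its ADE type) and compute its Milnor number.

Type A_{2}, Milnor number mu = 2.

The Hessian of f at 0 has rank 1. Corank 1: A-series; mu = 2 gives A_2.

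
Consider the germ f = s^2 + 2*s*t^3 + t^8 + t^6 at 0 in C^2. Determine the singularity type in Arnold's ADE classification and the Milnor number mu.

The Hessian of f at 0 is [[2, 0], [0, 0]] with rank 1, so corank 1. A Groebner basis of the Jacobian ideal J(f) in C{s,t} is {s^3, s^2*t, s + t^3}; counting standard monomials gives mu = 7. Corank 1: A-series; mu = 7 gives A_7.

Type A7, Milnor number mu = 7.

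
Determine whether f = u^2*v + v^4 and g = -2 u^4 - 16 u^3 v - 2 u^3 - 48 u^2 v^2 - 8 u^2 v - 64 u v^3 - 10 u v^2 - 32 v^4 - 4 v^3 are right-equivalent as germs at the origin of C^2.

Yes.

The Hessian of f at 0 has rank 0. Corank 2; j^3 = u^2*v has shape L^2 M (L != M), so D-series; mu = 5 gives D_5. The Hessian of g at 0 has rank 0. Corank 2; j^3 = -2*(u + v)^2*(u + 2*v) has shape L^2 M (L != M), so D-series; mu = 5 gives D_5. Both have type D_5, hence right-equivalent.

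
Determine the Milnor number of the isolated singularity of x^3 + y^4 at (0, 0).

6

The Hessian of f at 0 is [[0, 0], [0, 0]] with rank 0, so corank 2. A Groebner basis of the Jacobian ideal J(f) in C{x,y} is {y^3, x^2}; counting standard monomials gives mu = 6. Corank 2; j^3 = x^3 is a perfect cube, so E-series; the 4-jet and mu = 6 give E_6.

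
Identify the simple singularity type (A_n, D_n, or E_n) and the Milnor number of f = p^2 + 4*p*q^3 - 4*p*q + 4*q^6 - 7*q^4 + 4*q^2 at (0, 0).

Type A_{3}, Milnor number mu = 3.

The Hessian of f at 0 is [[2, -4], [-4, 8]] with rank 1, so corank 1. A Groebner basis of the Jacobian ideal J(f) in C{p,q} is {q^3, p - 2*q}; counting standard monomials gives mu = 3. Corank 1: A-series; mu = 3 gives A_3.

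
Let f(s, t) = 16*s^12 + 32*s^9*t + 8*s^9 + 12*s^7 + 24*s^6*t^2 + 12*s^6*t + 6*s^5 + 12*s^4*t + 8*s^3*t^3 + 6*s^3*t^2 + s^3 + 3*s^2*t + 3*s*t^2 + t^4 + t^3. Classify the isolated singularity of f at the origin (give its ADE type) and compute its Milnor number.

Type E6, Milnor number mu = 6.

The Hessian of f at 0 has rank 0. Corank 2; j^3 = (s + t)^3 is a perfect cube, so E-series; the 4-jet and mu = 6 give E_6.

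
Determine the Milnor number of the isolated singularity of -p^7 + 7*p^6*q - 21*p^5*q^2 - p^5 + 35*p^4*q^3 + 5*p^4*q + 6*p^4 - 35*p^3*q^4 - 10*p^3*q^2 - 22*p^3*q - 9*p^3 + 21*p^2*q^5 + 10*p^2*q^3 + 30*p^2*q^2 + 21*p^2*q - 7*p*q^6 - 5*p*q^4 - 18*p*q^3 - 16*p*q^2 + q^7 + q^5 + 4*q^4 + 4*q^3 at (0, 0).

The Hessian of f at 0 has rank 0. Corank 2; j^3 = -(p - q)*(3*p - 2*q)^2 has shape L^2 M (L != M), so D-series; mu = 8 gives D_8.

8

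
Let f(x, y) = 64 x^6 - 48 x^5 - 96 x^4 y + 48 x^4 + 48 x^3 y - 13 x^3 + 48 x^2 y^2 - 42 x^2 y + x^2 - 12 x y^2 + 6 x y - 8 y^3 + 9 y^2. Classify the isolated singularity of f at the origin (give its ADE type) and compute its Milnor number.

Type A2, Milnor number mu = 2.

The Hessian of f at 0 has rank 1. Corank 1: A-series; mu = 2 gives A_2.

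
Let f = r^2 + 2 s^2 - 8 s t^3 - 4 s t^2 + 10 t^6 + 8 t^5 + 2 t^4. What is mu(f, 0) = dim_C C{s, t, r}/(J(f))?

The Hessian of f at 0 has rank 2. Corank 1: A-series; mu = 5 gives A_5.

5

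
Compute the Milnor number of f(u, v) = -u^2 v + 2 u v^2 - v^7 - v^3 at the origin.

8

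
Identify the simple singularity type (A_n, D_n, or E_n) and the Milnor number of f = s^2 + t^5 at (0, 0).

Type A_4, Milnor number mu = 4.

The Hessian of f at 0 is [[2, 0], [0, 0]] with rank 1, so corank 1. A Groebner basis of the Jacobian ideal J(f) in C{s,t} is {t^4, s}; counting standard monomials gives mu = 4. Corank 1: A-series; mu = 4 gives A_4.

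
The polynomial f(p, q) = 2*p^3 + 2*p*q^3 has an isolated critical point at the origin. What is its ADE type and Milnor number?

The Hessian of f at 0 has rank 0. Corank 2; j^3 = 2*p^3 is a perfect cube, so E-series; the 4-jet and mu = 7 give E_7.

Type E7, Milnor number mu = 7.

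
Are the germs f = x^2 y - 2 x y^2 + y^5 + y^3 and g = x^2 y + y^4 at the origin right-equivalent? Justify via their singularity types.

The Hessian of f at 0 is [[0, 0], [0, 0]] with rank 0, so corank 2. A Groebner basis of the Jacobian ideal J(f) in C{x,y} is {x^2/5 + y^4 - y^2/5, x^3 - y^3, x*y - y^2}; counting standard monomials gives mu = 6. Corank 2; j^3 = y*(x - y)^2 has shape L^2 M (L != M), so D-series; mu = 6 gives D_6. The Hessian of g at 0 is [[0, 0], [0, 0]] with rank 0, so corank 2. A Groebner basis of the Jacobian ideal J(g) in C{x,y} is {x^3, x^2/4 + y^3, x*y}; counting standard monomials gives mu = 5. Corank 2; j^3 = x^2*y has shape L^2 M (L != M), so D-series; mu = 5 gives D_5. f is D_6 but g is D_5, hence not right-equivalent.

No.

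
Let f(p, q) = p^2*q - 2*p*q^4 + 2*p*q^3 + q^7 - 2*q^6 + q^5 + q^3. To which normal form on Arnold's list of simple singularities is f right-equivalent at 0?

The Hessian of f at 0 is [[0, 0], [0, 0]] with rank 0, so corank 2. A Groebner basis of the Jacobian ideal J(f) in C{p,q} is {q^3, p^2 + 3*q^2, p*q}; counting standard monomials gives mu = 4. Corank 2; j^3 = q*(p^2 + q^2) splits into three distinct lines over C (the quadratic factor has nonzero discriminant), so D_4.

D_4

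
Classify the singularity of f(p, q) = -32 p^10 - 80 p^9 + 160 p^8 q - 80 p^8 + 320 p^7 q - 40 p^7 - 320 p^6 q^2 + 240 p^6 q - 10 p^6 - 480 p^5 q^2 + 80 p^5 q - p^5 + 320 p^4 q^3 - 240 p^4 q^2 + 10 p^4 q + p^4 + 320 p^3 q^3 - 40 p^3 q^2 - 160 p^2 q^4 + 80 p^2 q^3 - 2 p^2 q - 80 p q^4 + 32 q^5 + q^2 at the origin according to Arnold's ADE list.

The Hessian of f at 0 is [[0, 0], [0, 2]] with rank 1, so corank 1. A Groebner basis of the Jacobian ideal J(f) in C{p,q} is {p^2 - q, q^2}; counting standard monomials gives mu = 4. Corank 1: A-series; mu = 4 gives A_4.

A4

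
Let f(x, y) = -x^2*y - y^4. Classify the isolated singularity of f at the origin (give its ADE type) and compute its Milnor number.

The Hessian of f at 0 has rank 0. Corank 2; j^3 = -x^2*y has shape L^2 M (L != M), so D-series; mu = 5 gives D_5.

Type D5, Milnor number mu = 5.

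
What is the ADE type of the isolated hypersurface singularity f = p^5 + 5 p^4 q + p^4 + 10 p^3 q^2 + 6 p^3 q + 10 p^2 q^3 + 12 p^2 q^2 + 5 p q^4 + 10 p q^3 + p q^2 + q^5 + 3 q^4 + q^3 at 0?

D_{5}

The Hessian of f at 0 has rank 0. Corank 2; j^3 = q^2*(p + q) has shape L^2 M (L != M), so D-series; mu = 5 gives D_5.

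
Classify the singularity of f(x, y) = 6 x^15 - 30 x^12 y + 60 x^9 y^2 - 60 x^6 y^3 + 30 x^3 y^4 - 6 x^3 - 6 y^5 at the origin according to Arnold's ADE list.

The Hessian of f at 0 has rank 0. Corank 2; j^3 = -6*x^3 is a perfect cube, so E-series; the 5-jet and mu = 8 give E_8.

E8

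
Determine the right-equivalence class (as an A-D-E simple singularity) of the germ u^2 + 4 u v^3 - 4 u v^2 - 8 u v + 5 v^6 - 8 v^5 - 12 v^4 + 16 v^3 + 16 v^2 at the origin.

A_5

The Hessian of f at 0 is [[2, -8], [-8, 32]] with rank 1, so corank 1. A Groebner basis of the Jacobian ideal J(f) in C{u,v} is {u*v^2 + u*v + 3*u - 10*v^2 - 12*v, u/2 + v^3 - v^2 - 2*v, u^2 - 6*u*v + 2*u + 4*v^2 - 8*v}; counting standard monomials gives mu = 5. Corank 1: A-series; mu = 5 gives A_5.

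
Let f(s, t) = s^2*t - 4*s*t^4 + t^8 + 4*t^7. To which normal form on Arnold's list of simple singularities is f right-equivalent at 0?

D9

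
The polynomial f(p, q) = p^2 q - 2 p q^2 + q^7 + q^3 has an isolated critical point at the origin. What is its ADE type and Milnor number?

Type D_{8}, Milnor number mu = 8.

The Hessian of f at 0 has rank 0. Corank 2; j^3 = q*(p - q)^2 has shape L^2 M (L != M), so D-series; mu = 8 gives D_8.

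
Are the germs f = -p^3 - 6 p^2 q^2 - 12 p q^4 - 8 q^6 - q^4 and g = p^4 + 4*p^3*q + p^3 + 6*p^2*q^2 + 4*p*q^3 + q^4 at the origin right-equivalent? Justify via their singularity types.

The Hessian of f at 0 is [[0, 0], [0, 0]] with rank 0, so corank 2. A Groebner basis of the Jacobian ideal J(f) in C{p,q} is {p^3, p^2*q, p^2/4 + p*q^2, q^3}; counting standard monomials gives mu = 6. Corank 2; j^3 = -p^3 is a perfect cube, so E-series; the 4-jet and mu = 6 give E_6. The Hessian of g at 0 is [[0, 0], [0, 0]] with rank 0, so corank 2. A Groebner basis of the Jacobian ideal J(g) in C{p,q} is {q^4, p*q^2 + q^3/3, p^2}; counting standard monomials gives mu = 6. Corank 2; j^3 = p^3 is a perfect cube, so E-series; the 4-jet and mu = 6 give E_6. Both have type E_6, hence right-equivalent.

Yes.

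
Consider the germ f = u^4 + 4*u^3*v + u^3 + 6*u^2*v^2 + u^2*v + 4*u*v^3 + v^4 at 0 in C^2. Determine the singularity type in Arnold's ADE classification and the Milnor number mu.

The Hessian of f at 0 has rank 0. Corank 2; j^3 = u^2*(u + v) has shape L^2 M (L != M), so D-series; mu = 5 gives D_5.

Type D_5, Milnor number mu = 5.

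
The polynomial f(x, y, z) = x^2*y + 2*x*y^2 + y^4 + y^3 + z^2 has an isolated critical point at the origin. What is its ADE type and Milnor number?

The Hessian of f at 0 is [[0, 0, 0], [0, 0, 0], [0, 0, 2]] with rank 1, so corank 2. A Groebner basis of the Jacobian ideal J(f) in C{x,y,z} is {x^3 - x^2/4 + y^2/4, x^2/4 + y^3 - y^2/4, x*y + y^2, z}; counting standard monomials gives mu = 5. Corank 2; j^3 = y*(x + y)^2 has shape L^2 M (L != M), so D-series; mu = 5 gives D_5.

Type D_{5}, Milnor number mu = 5.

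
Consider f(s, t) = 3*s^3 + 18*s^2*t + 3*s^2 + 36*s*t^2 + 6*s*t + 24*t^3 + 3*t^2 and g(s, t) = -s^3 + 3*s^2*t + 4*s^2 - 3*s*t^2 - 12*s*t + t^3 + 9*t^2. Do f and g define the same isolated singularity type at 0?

Yes.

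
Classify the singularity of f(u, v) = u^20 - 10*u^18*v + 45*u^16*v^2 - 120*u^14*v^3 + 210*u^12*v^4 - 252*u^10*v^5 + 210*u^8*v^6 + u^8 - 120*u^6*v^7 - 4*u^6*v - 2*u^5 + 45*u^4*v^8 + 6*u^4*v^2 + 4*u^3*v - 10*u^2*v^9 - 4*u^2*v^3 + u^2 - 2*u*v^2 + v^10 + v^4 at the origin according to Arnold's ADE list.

A_{9}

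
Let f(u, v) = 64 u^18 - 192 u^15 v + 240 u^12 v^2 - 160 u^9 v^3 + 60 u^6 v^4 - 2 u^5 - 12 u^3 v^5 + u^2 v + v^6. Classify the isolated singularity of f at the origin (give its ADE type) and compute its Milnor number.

The Hessian of f at 0 is [[0, 0], [0, 0]] with rank 0, so corank 2. A Groebner basis of the Jacobian ideal J(f) in C{u,v} is {u^2/6 + v^5, u^3, u*v}; counting standard monomials gives mu = 7. Corank 2; j^3 = u^2*v has shape L^2 M (L != M), so D-series; mu = 7 gives D_7.

Type D_7, Milnor number mu = 7.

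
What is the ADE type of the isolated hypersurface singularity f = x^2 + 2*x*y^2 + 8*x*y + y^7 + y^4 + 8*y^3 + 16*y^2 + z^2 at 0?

The Hessian of f at 0 is [[2, 8, 0], [8, 32, 0], [0, 0, 2]] with rank 2, so corank 1. A Groebner basis of the Jacobian ideal J(f) in C{x,y,z} is {x^3 + 12*x^2*y - 48*x^2 - 256*x*y + 256*x + 1024*y, x + y^2 + 4*y, z}; counting standard monomials gives mu = 6. Corank 1: A-series; mu = 6 gives A_6.

A6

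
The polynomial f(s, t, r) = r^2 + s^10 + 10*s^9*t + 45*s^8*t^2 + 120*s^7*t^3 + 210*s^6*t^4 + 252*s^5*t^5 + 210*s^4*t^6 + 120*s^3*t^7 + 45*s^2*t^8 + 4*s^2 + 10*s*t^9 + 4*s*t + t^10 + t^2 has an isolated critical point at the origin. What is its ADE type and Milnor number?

Type A_9, Milnor number mu = 9.

The Hessian of f at 0 is [[8, 4, 0], [4, 2, 0], [0, 0, 2]] with rank 2, so corank 1. A Groebner basis of the Jacobian ideal J(f) in C{s,t,r} is {t^9, s + t/2, r}; counting standard monomials gives mu = 9. Corank 1: A-series; mu = 9 gives A_9.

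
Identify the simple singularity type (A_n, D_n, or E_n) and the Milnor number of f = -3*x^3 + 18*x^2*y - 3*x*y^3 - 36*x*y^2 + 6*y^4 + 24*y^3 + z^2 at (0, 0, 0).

Type E_{7}, Milnor number mu = 7.

The Hessian of f at 0 has rank 1. Corank 2; j^3 = -3*(x - 2*y)^3 is a perfect cube, so E-series; the 4-jet and mu = 7 give E_7.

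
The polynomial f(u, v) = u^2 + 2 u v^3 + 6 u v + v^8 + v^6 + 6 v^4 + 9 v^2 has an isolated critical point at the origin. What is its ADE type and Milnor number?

The Hessian of f at 0 is [[2, 6], [6, 18]] with rank 1, so corank 1. A Groebner basis of the Jacobian ideal J(f) in C{u,v} is {u^3 - 27*u*v^2 + 54*u + 162*v, u^2*v + 6*u*v^2 - 9*u - 27*v, u + v^3 + 3*v}; counting standard monomials gives mu = 7. Corank 1: A-series; mu = 7 gives A_7.

Type A7, Milnor number mu = 7.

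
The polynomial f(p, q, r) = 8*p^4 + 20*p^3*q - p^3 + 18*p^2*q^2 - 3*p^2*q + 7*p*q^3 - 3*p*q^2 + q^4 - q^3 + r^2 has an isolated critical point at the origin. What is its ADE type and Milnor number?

Type E7, Milnor number mu = 7.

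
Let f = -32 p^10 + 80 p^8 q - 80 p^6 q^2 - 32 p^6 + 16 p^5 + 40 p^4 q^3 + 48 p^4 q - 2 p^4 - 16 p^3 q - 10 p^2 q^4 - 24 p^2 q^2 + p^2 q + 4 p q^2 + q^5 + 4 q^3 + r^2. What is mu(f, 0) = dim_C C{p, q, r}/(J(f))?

6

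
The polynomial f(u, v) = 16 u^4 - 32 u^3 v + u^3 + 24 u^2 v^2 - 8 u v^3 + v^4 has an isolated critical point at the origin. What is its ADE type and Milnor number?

The Hessian of f at 0 has rank 0. Corank 2; j^3 = u^3 is a perfect cube, so E-series; the 4-jet and mu = 6 give E_6.

Type E_6, Milnor number mu = 6.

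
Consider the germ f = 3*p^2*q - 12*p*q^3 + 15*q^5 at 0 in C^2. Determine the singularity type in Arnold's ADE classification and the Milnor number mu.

Type D_6, Milnor number mu = 6.

The Hessian of f at 0 has rank 0. Corank 2; j^3 = 3*p^2*q has shape L^2 M (L != M), so D-series; mu = 6 gives D_6.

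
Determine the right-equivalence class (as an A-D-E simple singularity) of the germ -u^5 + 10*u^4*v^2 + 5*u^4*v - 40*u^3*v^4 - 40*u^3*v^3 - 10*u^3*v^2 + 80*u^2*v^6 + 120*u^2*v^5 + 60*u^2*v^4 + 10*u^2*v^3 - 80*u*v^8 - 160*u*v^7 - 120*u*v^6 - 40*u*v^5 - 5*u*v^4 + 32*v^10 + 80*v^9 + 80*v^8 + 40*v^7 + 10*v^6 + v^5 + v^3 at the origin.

The Hessian of f at 0 has rank 0. Corank 2; j^3 = v^3 is a perfect cube, so E-series; the 5-jet and mu = 8 give E_8.

E_8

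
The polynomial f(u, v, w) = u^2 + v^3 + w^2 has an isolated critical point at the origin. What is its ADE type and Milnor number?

Type A_2, Milnor number mu = 2.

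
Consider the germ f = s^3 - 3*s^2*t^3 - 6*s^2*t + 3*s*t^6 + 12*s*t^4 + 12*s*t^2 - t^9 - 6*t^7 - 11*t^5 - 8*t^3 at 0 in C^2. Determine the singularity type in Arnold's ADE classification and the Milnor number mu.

Type E_8, Milnor number mu = 8.

The Hessian of f at 0 has rank 0. Corank 2; j^3 = (s - 2*t)^3 is a perfect cube, so E-series; the 5-jet and mu = 8 give E_8.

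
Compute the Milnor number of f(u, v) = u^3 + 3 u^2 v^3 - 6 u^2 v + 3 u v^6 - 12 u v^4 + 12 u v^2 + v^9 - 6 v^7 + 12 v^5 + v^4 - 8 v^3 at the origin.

6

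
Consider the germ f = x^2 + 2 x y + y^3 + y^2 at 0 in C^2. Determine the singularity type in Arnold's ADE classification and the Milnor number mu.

Type A_{2}, Milnor number mu = 2.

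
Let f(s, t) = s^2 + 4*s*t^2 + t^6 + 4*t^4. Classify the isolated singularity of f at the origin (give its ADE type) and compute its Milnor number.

Type A_{5}, Milnor number mu = 5.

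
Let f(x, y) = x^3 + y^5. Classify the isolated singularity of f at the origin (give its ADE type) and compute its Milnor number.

The Hessian of f at 0 has rank 0. Corank 2; j^3 = x^3 is a perfect cube, so E-series; the 5-jet and mu = 8 give E_8.

Type E_8, Milnor number mu = 8.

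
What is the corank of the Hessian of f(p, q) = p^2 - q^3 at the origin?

Hessian at 0 has rank 1.

1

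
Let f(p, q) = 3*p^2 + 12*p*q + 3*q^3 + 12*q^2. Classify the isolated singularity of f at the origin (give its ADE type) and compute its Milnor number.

Type A_2, Milnor number mu = 2.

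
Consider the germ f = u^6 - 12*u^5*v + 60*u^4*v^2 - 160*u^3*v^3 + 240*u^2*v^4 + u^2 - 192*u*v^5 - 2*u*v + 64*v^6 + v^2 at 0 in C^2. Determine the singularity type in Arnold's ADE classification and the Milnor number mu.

Type A_{5}, Milnor number mu = 5.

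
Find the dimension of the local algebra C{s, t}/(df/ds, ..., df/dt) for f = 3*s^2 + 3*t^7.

6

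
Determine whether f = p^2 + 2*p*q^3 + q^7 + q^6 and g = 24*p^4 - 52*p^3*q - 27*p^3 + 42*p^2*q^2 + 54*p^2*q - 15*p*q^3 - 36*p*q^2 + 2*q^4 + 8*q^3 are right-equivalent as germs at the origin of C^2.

No.

The Hessian of f at 0 is [[2, 0], [0, 0]] with rank 1, so corank 1. A Groebner basis of the Jacobian ideal J(f) in C{p,q} is {p + q^3, p^2}; counting standard monomials gives mu = 6. Corank 1: A-series; mu = 6 gives A_6. The Hessian of g at 0 is [[0, 0], [0, 0]] with rank 0, so corank 2. A Groebner basis of the Jacobian ideal J(g) in C{p,q} is {19683*p^2/4 - 6561*p*q + q^4 - 27*q^3/4 + 2187*q^2, p^3 - 189*p^2/2 + 126*p*q - q^3/6 - 42*q^2, p^2*q - 405*p^2/4 + 135*p*q - 11*q^3/36 - 45*q^2, -81*p^2 + p*q^2 + 108*p*q - 5*q^3/9 - 36*q^2}; counting standard monomials gives mu = 7. Corank 2; j^3 = -(3*p - 2*q)^3 is a perfect cube, so E-series; the 4-jet and mu = 7 give E_7. f is A_6 but g is E_7, hence not right-equivalent.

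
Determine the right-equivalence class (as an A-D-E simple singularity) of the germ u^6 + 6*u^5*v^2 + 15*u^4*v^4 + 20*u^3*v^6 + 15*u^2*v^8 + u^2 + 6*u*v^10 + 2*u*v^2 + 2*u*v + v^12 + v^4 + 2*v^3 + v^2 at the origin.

A_{5}

The Hessian of f at 0 has rank 1. Corank 1: A-series; mu = 5 gives A_5.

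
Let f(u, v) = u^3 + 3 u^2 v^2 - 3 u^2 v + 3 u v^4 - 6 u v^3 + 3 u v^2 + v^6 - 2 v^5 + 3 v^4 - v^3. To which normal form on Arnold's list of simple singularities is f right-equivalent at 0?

E_8

The Hessian of f at 0 is [[0, 0], [0, 0]] with rank 0, so corank 2. A Groebner basis of the Jacobian ideal J(f) in C{u,v} is {v^4, u^3 - 3*u^2*v - 3*u^2/2 + 3*u*v + 2*v^3 - 3*v^2/2, u^2/2 + u*v^2 - u*v - v^3 + v^2/2}; counting standard monomials gives mu = 8. Corank 2; j^3 = (u - v)^3 is a perfect cube, so E-series; the 5-jet and mu = 8 give E_8.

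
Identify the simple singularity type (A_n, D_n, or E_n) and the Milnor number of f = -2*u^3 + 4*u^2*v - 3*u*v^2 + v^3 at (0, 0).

The Hessian of f at 0 has rank 0. Corank 2; j^3 = -(u - v)*(2*u^2 - 2*u*v + v^2) splits into three distinct lines over C (the quadratic factor has nonzero discriminant), so D_4.

Type D4, Milnor number mu = 4.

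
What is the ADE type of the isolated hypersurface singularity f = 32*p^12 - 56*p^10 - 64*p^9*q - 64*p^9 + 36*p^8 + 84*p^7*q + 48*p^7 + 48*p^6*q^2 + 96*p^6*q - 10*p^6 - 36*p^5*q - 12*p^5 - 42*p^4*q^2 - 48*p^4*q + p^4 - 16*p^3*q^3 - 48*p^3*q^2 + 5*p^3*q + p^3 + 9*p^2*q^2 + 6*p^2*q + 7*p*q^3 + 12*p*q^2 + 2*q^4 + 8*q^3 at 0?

E_{7}

The Hessian of f at 0 has rank 0. Corank 2; j^3 = (p + 2*q)^3 is a perfect cube, so E-series; the 4-jet and mu = 7 give E_7.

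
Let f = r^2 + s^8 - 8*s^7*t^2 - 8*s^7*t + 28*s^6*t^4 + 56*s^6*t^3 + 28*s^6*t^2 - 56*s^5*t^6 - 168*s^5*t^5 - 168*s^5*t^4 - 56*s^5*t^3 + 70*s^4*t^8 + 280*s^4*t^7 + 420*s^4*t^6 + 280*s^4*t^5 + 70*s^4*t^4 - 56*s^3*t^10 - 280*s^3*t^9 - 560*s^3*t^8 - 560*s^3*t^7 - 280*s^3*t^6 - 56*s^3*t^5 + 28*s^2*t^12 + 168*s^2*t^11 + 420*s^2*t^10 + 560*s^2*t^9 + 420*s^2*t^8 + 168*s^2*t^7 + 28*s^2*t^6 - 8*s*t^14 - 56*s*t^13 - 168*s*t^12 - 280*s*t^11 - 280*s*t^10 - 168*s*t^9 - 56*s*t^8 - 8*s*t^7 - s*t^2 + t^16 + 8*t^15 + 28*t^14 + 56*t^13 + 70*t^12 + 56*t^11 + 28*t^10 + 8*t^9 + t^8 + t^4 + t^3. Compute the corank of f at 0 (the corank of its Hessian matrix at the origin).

2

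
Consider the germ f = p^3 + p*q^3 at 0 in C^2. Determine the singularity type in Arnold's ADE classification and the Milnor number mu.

Type E7, Milnor number mu = 7.

The Hessian of f at 0 has rank 0. Corank 2; j^3 = p^3 is a perfect cube, so E-series; the 4-jet and mu = 7 give E_7.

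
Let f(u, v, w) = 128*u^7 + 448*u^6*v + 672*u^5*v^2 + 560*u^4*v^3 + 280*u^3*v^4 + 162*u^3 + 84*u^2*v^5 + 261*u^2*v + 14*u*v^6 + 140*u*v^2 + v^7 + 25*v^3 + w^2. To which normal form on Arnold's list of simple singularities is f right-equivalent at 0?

D_{8}

The Hessian of f at 0 has rank 1. Corank 2; j^3 = (2*u + v)*(9*u + 5*v)^2 has shape L^2 M (L != M), so D-series; mu = 8 gives D_8.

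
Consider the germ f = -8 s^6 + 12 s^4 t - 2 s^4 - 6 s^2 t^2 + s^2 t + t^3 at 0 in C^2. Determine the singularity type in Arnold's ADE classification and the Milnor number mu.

Type D_4, Milnor number mu = 4.

The Hessian of f at 0 has rank 0. Corank 2; j^3 = t*(s^2 + t^2) splits into three distinct lines over C (the quadratic factor has nonzero discriminant), so D_4.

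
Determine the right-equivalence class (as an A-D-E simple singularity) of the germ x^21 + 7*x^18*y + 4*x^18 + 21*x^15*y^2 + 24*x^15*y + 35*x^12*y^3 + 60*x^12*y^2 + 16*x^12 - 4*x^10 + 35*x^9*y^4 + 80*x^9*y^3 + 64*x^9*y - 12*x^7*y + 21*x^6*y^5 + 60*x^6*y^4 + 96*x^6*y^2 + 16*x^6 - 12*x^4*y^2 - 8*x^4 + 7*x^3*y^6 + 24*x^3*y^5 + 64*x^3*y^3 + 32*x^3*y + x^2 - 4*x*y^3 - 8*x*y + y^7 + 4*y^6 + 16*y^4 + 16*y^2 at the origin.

The Hessian of f at 0 is [[2, -8], [-8, 32]] with rank 1, so corank 1. A Groebner basis of the Jacobian ideal J(f) in C{x,y} is {-x*y/258 + y^4 + 2*y^2/129, x*y^2 - 43*x/8320 - 11093*y^3/4160 + 43*y/2080, x^2 - 8*x*y + 16*y^2}; counting standard monomials gives mu = 6. Corank 1: A-series; mu = 6 gives A_6.

A_{6}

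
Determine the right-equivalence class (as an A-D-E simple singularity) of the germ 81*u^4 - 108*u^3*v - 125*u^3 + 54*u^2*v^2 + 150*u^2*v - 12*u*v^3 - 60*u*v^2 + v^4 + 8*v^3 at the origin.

The Hessian of f at 0 has rank 0. Corank 2; j^3 = -(5*u - 2*v)^3 is a perfect cube, so E-series; the 4-jet and mu = 6 give E_6.

E_6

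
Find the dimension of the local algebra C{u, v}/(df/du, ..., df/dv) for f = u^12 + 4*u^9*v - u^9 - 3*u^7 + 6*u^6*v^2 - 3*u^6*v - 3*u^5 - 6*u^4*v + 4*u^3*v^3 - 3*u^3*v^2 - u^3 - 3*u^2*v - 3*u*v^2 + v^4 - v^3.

The Hessian of f at 0 has rank 0. Corank 2; j^3 = -(u + v)^3 is a perfect cube, so E-series; the 4-jet and mu = 6 give E_6.

6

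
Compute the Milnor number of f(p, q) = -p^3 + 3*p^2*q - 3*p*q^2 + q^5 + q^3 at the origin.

The Hessian of f at 0 is [[0, 0], [0, 0]] with rank 0, so corank 2. A Groebner basis of the Jacobian ideal J(f) in C{p,q} is {q^4, p^2 - 2*p*q + q^2}; counting standard monomials gives mu = 8. Corank 2; j^3 = -(p - q)^3 is a perfect cube, so E-series; the 5-jet and mu = 8 give E_8.

8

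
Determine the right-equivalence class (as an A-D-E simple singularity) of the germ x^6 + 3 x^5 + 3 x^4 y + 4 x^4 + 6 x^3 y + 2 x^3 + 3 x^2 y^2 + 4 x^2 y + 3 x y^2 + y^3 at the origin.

D_{4}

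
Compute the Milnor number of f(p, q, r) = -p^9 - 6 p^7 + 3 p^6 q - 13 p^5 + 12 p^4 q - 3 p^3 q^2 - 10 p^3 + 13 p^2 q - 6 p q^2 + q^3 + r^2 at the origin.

The Hessian of f at 0 has rank 1. Corank 2; j^3 = -(2*p - q)*(5*p^2 - 4*p*q + q^2) splits into three distinct lines over C (the quadratic factor has nonzero discriminant), so D_4.

4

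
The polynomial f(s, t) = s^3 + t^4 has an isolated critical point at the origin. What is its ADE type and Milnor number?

The Hessian of f at 0 has rank 0. Corank 2; j^3 = s^3 is a perfect cube, so E-series; the 4-jet and mu = 6 give E_6.

Type E_6, Milnor number mu = 6.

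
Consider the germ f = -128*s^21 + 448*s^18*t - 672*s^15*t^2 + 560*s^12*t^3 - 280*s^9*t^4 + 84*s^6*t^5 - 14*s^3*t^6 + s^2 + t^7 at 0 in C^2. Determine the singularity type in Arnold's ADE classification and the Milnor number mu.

Type A_6, Milnor number mu = 6.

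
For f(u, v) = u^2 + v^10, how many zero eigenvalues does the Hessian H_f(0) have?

1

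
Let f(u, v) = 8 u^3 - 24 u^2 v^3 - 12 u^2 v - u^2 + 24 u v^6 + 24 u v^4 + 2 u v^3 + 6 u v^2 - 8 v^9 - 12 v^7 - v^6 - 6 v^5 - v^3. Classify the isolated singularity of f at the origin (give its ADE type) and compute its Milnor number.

Type A_{2}, Milnor number mu = 2.

The Hessian of f at 0 is [[-2, 0], [0, 0]] with rank 1, so corank 1. A Groebner basis of the Jacobian ideal J(f) in C{u,v} is {v^2, u}; counting standard monomials gives mu = 2. Corank 1: A-series; mu = 2 gives A_2.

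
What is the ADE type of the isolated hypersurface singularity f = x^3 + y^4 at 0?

The Hessian of f at 0 is [[0, 0], [0, 0]] with rank 0, so corank 2. A Groebner basis of the Jacobian ideal J(f) in C{x,y} is {y^3, x^2}; counting standard monomials gives mu = 6. Corank 2; j^3 = x^3 is a perfect cube, so E-series; the 4-jet and mu = 6 give E_6.

E6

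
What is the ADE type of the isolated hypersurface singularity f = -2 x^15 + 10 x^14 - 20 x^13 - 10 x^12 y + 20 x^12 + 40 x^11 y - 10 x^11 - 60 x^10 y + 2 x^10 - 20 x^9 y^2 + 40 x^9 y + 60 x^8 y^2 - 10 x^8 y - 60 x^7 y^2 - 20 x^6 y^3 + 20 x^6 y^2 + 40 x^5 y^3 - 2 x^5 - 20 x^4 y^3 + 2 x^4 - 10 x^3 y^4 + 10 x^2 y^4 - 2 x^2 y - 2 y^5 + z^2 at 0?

The Hessian of f at 0 has rank 1. Corank 2; j^3 = -2*x^2*y has shape L^2 M (L != M), so D-series; mu = 6 gives D_6.

D_6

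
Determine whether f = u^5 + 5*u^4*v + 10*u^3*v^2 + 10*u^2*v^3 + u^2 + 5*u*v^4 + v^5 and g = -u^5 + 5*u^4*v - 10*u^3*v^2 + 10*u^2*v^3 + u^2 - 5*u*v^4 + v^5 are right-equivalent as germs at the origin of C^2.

Yes.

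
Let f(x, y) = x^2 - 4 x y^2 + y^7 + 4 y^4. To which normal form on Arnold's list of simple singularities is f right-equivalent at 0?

A_6

The Hessian of f at 0 has rank 1. Corank 1: A-series; mu = 6 gives A_6.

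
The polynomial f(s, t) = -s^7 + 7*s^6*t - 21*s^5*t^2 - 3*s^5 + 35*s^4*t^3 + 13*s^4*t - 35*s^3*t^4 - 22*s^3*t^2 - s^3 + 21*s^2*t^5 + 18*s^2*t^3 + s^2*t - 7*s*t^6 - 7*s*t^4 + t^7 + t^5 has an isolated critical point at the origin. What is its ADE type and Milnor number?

Type D6, Milnor number mu = 6.

The Hessian of f at 0 is [[0, 0], [0, 0]] with rank 0, so corank 2. A Groebner basis of the Jacobian ideal J(f) in C{s,t} is {s*t/4 + t^4, s*t^2, s^2 - 5*s*t/4}; counting standard monomials gives mu = 6. Corank 2; j^3 = -s^2*(s - t) has shape L^2 M (L != M), so D-series; mu = 6 gives D_6.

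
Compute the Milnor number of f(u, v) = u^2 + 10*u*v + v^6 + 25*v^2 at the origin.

5

The Hessian of f at 0 is [[2, 10], [10, 50]] with rank 1, so corank 1. A Groebner basis of the Jacobian ideal J(f) in C{u,v} is {v^5, u + 5*v}; counting standard monomials gives mu = 5. Corank 1: A-series; mu = 5 gives A_5.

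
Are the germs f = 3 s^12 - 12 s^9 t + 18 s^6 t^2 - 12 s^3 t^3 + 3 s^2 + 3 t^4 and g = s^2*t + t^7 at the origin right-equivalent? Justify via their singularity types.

No.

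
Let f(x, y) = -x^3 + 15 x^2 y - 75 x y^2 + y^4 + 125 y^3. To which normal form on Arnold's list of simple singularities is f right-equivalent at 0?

The Hessian of f at 0 has rank 0. Corank 2; j^3 = -(x - 5*y)^3 is a perfect cube, so E-series; the 4-jet and mu = 6 give E_6.

E6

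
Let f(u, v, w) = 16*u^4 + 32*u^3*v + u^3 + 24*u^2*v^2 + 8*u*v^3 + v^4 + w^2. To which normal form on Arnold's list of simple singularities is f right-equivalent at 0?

E_6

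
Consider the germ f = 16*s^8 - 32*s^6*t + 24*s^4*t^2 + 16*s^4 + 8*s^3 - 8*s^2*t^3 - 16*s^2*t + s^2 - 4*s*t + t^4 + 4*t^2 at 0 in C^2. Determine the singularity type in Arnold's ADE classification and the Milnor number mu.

The Hessian of f at 0 is [[2, -4], [-4, 8]] with rank 1, so corank 1. A Groebner basis of the Jacobian ideal J(f) in C{s,t} is {s^2 + s/4 - t/2, s*t + s/8 - t/4, s/16 + t^2 - t/8}; counting standard monomials gives mu = 3. Corank 1: A-series; mu = 3 gives A_3.

Type A_{3}, Milnor number mu = 3.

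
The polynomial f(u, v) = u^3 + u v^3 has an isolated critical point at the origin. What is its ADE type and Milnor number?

The Hessian of f at 0 has rank 0. Corank 2; j^3 = u^3 is a perfect cube, so E-series; the 4-jet and mu = 7 give E_7.

Type E_{7}, Milnor number mu = 7.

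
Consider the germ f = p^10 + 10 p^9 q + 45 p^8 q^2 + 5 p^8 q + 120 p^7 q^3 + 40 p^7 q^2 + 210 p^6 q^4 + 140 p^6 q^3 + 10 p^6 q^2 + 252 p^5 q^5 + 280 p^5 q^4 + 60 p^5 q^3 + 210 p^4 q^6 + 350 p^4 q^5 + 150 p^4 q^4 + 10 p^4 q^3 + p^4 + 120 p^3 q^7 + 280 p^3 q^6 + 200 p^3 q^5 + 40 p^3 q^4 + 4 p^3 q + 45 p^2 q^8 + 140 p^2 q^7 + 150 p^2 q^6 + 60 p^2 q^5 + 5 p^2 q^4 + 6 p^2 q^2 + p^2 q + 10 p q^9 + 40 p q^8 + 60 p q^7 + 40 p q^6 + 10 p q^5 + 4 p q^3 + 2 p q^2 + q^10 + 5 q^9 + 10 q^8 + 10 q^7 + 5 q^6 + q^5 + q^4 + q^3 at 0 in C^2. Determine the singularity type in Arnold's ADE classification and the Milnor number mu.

Type D6, Milnor number mu = 6.

The Hessian of f at 0 is [[0, 0], [0, 0]] with rank 0, so corank 2. A Groebner basis of the Jacobian ideal J(f) in C{p,q} is {p^2/5 + q^4 - q^2/5, p^3 + q^3, p*q + q^2}; counting standard monomials gives mu = 6. Corank 2; j^3 = q*(p + q)^2 has shape L^2 M (L != M), so D-series; mu = 6 gives D_6.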